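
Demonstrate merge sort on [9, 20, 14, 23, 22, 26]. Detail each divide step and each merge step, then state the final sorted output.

Merge sort trace:

Split: [9, 20, 14, 23, 22, 26] -> [9, 20, 14] and [23, 22, 26]
  Split: [9, 20, 14] -> [9] and [20, 14]
    Split: [20, 14] -> [20] and [14]
    Merge: [20] + [14] -> [14, 20]
  Merge: [9] + [14, 20] -> [9, 14, 20]
  Split: [23, 22, 26] -> [23] and [22, 26]
    Split: [22, 26] -> [22] and [26]
    Merge: [22] + [26] -> [22, 26]
  Merge: [23] + [22, 26] -> [22, 23, 26]
Merge: [9, 14, 20] + [22, 23, 26] -> [9, 14, 20, 22, 23, 26]

Final sorted array: [9, 14, 20, 22, 23, 26]

The merge sort proceeds by recursively splitting the array and merging sorted halves.
After all merges, the sorted array is [9, 14, 20, 22, 23, 26].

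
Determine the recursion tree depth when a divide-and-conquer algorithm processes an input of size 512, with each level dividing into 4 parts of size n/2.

For divide and conquer with division factor 2:

Problem sizes at each level:
Level 0: 512
Level 1: 256
Level 2: 128
Level 3: 64
Level 4: 32
Level 5: 16
Level 6: 8
Level 7: 4
Level 8: 2
Level 9: 1

The root is level 0 and the size-1 base case is level 9 (the tree spans levels 0 through 9, i.e. 10 levels counting the root), so the depth is the number of divisions: log_2(512) = 9

The recursion tree depth is log_2(512) = 9. At each level, the problem size is divided by 2, so it takes 9 divisions to reduce to a base case of size 1. The algorithm makes 4 recursive calls at each level.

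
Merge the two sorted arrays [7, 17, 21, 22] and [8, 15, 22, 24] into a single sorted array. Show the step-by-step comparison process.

Merging process:

Compare 7 vs 8: take 7 from left. Merged: [7]
Compare 17 vs 8: take 8 from right. Merged: [7, 8]
Compare 17 vs 15: take 15 from right. Merged: [7, 8, 15]
Compare 17 vs 22: take 17 from left. Merged: [7, 8, 15, 17]
Compare 21 vs 22: take 21 from left. Merged: [7, 8, 15, 17, 21]
Compare 22 vs 22: take 22 from left. Merged: [7, 8, 15, 17, 21, 22]
Append remaining from right: [22, 24]. Merged: [7, 8, 15, 17, 21, 22, 22, 24]

Final merged array: [7, 8, 15, 17, 21, 22, 22, 24]
Total comparisons: 6

The merged array is [7, 8, 15, 17, 21, 22, 22, 24], requiring 6 comparisons. The merge step runs in O(n) time where n is the total number of elements.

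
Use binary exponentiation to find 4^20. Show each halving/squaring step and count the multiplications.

Computing 4^20 by squaring (build up from 4^1; each line after the first costs one multiplication):

4^1 = 4
4^2 = (4^1)^2 = 4^2 = 16
4^4 = (4^2)^2 = 16^2 = 256
4^5 = 4 * 4^4 = 4 * 256 = 1024
4^10 = (4^5)^2 = 1024^2 = 1048576
4^20 = (4^10)^2 = 1048576^2 = 1099511627776

Result: 1099511627776
Multiplications needed: 5 (5 lines after 4^1)

4^20 = 1099511627776. Using exponentiation by squaring, this requires 5 multiplications. The key idea: if the exponent is even, square the half-power; if odd, multiply by the base once.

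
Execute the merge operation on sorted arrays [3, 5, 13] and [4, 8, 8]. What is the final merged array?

Merging process:

Compare 3 vs 4: take 3 from left. Merged: [3]
Compare 5 vs 4: take 4 from right. Merged: [3, 4]
Compare 5 vs 8: take 5 from left. Merged: [3, 4, 5]
Compare 13 vs 8: take 8 from right. Merged: [3, 4, 5, 8]
Compare 13 vs 8: take 8 from right. Merged: [3, 4, 5, 8, 8]
Append remaining from left: [13]. Merged: [3, 4, 5, 8, 8, 13]

Final merged array: [3, 4, 5, 8, 8, 13]
Total comparisons: 5

The merged array is [3, 4, 5, 8, 8, 13], requiring 5 comparisons. The merge step runs in O(n) time where n is the total number of elements.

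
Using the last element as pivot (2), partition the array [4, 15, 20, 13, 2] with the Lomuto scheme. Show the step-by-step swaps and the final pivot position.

Lomuto partition with pivot = 2:

Initial array: [4, 15, 20, 13, 2]

arr[0]=4 > 2: no swap
arr[1]=15 > 2: no swap
arr[2]=20 > 2: no swap
arr[3]=13 > 2: no swap

Place pivot at position 0: [2, 15, 20, 13, 4]
Pivot position: 0

After partitioning with pivot 2, the array becomes [2, 15, 20, 13, 4]. The pivot is placed at index 0. All elements to the left of the pivot are <= 2, and all elements to the right are > 2.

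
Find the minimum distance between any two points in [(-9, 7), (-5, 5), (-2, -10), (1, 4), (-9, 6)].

Computing all pairwise distances among 5 points:

d((-9, 7), (-5, 5)) = 4.4721
d((-9, 7), (-2, -10)) = 18.3848
d((-9, 7), (1, 4)) = 10.4403
d((-9, 7), (-9, 6)) = 1.0 <-- minimum
d((-5, 5), (-2, -10)) = 15.2971
d((-5, 5), (1, 4)) = 6.0828
d((-5, 5), (-9, 6)) = 4.1231
d((-2, -10), (1, 4)) = 14.3178
d((-2, -10), (-9, 6)) = 17.4642
d((1, 4), (-9, 6)) = 10.198

Closest pair: (-9, 7) and (-9, 6) with distance 1.0

The closest pair is (-9, 7) and (-9, 6) with Euclidean distance 1.0. For 5 points, brute-force pairwise comparison is shown above. For large n, the divide-and-conquer algorithm (sort by x, recurse on halves, check the dividing strip) achieves O(n log n).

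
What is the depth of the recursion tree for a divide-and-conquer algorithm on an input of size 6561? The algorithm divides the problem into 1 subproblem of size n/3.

For divide and conquer with division factor 3:

Problem sizes at each level:
Level 0: 6561
Level 1: 2187
Level 2: 729
Level 3: 243
Level 4: 81
Level 5: 27
Level 6: 9
Level 7: 3
Level 8: 1

The root is level 0 and the size-1 base case is level 8 (the tree spans levels 0 through 8, i.e. 9 levels counting the root), so the depth is the number of divisions: log_3(6561) = 8

The recursion tree depth is log_3(6561) = 8. At each level, the problem size is divided by 3, so it takes 8 divisions to reduce to a base case of size 1. The algorithm makes 1 recursive call at each level.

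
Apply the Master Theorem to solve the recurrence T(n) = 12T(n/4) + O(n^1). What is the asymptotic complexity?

Master Theorem for T(n) = 12T(n/4) + O(n^1):

a = 12, b = 4, c = 1
log_b(a) = log_4(12) = 1.7925

Case 1: c = 1 < log_4(12) = 1.7925
T(n) = O(n^(log_4 12))

For T(n) = 12T(n/4) + O(n^1): log_4(12) = 1.7925. This is Case 1 of the Master Theorem (c < log_b(a), work dominated by leaves), giving O(n^(log_4 12)).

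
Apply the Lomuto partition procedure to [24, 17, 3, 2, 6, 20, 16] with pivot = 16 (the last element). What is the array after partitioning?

Lomuto partition with pivot = 16:

Initial array: [24, 17, 3, 2, 6, 20, 16]

arr[0]=24 > 16: no swap
arr[1]=17 > 16: no swap
arr[2]=3 <= 16: swap with position 0, array becomes [3, 17, 24, 2, 6, 20, 16]
arr[3]=2 <= 16: swap with position 1, array becomes [3, 2, 24, 17, 6, 20, 16]
arr[4]=6 <= 16: swap with position 2, array becomes [3, 2, 6, 17, 24, 20, 16]
arr[5]=20 > 16: no swap

Place pivot at position 3: [3, 2, 6, 16, 24, 20, 17]
Pivot position: 3

After partitioning with pivot 16, the array becomes [3, 2, 6, 16, 24, 20, 17]. The pivot is placed at index 3. All elements to the left of the pivot are <= 16, and all elements to the right are > 16.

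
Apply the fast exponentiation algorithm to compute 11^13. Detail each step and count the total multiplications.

Computing 11^13 by squaring (build up from 11^1; each line after the first costs one multiplication):

11^1 = 11
11^2 = (11^1)^2 = 11^2 = 121
11^3 = 11 * 11^2 = 11 * 121 = 1331
11^6 = (11^3)^2 = 1331^2 = 1771561
11^12 = (11^6)^2 = 1771561^2 = 3138428376721
11^13 = 11 * 11^12 = 11 * 3138428376721 = 34522712143931

Result: 34522712143931
Multiplications needed: 5 (5 lines after 11^1)

11^13 = 34522712143931. Using exponentiation by squaring, this requires 5 multiplications. The key idea: if the exponent is even, square the half-power; if odd, multiply by the base once.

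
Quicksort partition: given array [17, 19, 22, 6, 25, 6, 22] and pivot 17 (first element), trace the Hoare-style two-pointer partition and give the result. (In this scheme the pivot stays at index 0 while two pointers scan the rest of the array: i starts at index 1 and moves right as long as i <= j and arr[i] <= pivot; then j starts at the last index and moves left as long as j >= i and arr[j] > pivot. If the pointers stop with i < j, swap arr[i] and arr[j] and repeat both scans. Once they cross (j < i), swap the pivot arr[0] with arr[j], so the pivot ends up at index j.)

Hoare-style two-pointer partition with pivot = 17:

Initial array: [17, 19, 22, 6, 25, 6, 22]

Pointers start at i = 1, j = 6.
i stops at index 1 (arr[1]=19 > 17), j stops at index 5 (arr[5]=6 <= 17): swap arr[1] and arr[5], array becomes [17, 6, 22, 6, 25, 19, 22]
i stops at index 2 (arr[2]=22 > 17), j stops at index 3 (arr[3]=6 <= 17): swap arr[2] and arr[3], array becomes [17, 6, 6, 22, 25, 19, 22]
i ends at 3, j ends at 2: the pointers have crossed (j < i), so scanning stops.

Swap pivot arr[0] with arr[2] to place pivot at position 2: [6, 6, 17, 22, 25, 19, 22]
Pivot position: 2

After partitioning with pivot 17, the array becomes [6, 6, 17, 22, 25, 19, 22]. The pivot is placed at index 2. All elements to the left of the pivot are <= 17, and all elements to the right are > 17.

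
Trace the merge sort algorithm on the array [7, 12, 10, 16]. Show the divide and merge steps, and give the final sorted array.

Merge sort trace:

Split: [7, 12, 10, 16] -> [7, 12] and [10, 16]
  Split: [7, 12] -> [7] and [12]
  Merge: [7] + [12] -> [7, 12]
  Split: [10, 16] -> [10] and [16]
  Merge: [10] + [16] -> [10, 16]
Merge: [7, 12] + [10, 16] -> [7, 10, 12, 16]

Final sorted array: [7, 10, 12, 16]

The merge sort proceeds by recursively splitting the array and merging sorted halves.
After all merges, the sorted array is [7, 10, 12, 16].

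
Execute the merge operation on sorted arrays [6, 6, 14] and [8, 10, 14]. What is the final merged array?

Merging process:

Compare 6 vs 8: take 6 from left. Merged: [6]
Compare 6 vs 8: take 6 from left. Merged: [6, 6]
Compare 14 vs 8: take 8 from right. Merged: [6, 6, 8]
Compare 14 vs 10: take 10 from right. Merged: [6, 6, 8, 10]
Compare 14 vs 14: take 14 from left. Merged: [6, 6, 8, 10, 14]
Append remaining from right: [14]. Merged: [6, 6, 8, 10, 14, 14]

Final merged array: [6, 6, 8, 10, 14, 14]
Total comparisons: 5

The merged array is [6, 6, 8, 10, 14, 14], requiring 5 comparisons. The merge step runs in O(n) time where n is the total number of elements.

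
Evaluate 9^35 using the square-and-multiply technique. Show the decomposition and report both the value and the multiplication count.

Computing 9^35 by squaring (build up from 9^1; each line after the first costs one multiplication):

9^1 = 9
9^2 = (9^1)^2 = 9^2 = 81
9^4 = (9^2)^2 = 81^2 = 6561
9^8 = (9^4)^2 = 6561^2 = 43046721
9^16 = (9^8)^2 = 43046721^2 = 1853020188851841
9^17 = 9 * 9^16 = 9 * 1853020188851841 = 16677181699666569
9^34 = (9^17)^2 = 16677181699666569^2 = 278128389443693511257285776231761
9^35 = 9 * 9^34 = 9 * 278128389443693511257285776231761 = 2503155504993241601315571986085849

Result: 2503155504993241601315571986085849
Multiplications needed: 7 (7 lines after 9^1)

9^35 = 2503155504993241601315571986085849. Using exponentiation by squaring, this requires 7 multiplications. The key idea: if the exponent is even, square the half-power; if odd, multiply by the base once.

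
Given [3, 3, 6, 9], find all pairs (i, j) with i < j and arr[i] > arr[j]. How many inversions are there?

Finding inversions in [3, 3, 6, 9]:


Total inversions: 0

The array has 0 inversions. It is already sorted.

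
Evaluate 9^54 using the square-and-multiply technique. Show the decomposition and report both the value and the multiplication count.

Computing 9^54 by squaring (build up from 9^1; each line after the first costs one multiplication):

9^1 = 9
9^2 = (9^1)^2 = 9^2 = 81
9^3 = 9 * 9^2 = 9 * 81 = 729
9^6 = (9^3)^2 = 729^2 = 531441
9^12 = (9^6)^2 = 531441^2 = 282429536481
9^13 = 9 * 9^12 = 9 * 282429536481 = 2541865828329
9^26 = (9^13)^2 = 2541865828329^2 = 6461081889226673298932241
9^27 = 9 * 9^26 = 9 * 6461081889226673298932241 = 58149737003040059690390169
9^54 = (9^27)^2 = 58149737003040059690390169^2 = 3381391913522726342930221472392241170198527451848561

Result: 3381391913522726342930221472392241170198527451848561
Multiplications needed: 8 (8 lines after 9^1)

9^54 = 3381391913522726342930221472392241170198527451848561. Using exponentiation by squaring, this requires 8 multiplications. The key idea: if the exponent is even, square the half-power; if odd, multiply by the base once.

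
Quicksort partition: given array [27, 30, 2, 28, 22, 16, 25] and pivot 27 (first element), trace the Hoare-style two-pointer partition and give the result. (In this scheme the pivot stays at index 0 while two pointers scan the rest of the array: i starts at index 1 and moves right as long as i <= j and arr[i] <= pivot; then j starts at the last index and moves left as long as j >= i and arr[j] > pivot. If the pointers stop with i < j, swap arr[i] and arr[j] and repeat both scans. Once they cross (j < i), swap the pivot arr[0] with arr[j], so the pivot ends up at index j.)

Hoare-style two-pointer partition with pivot = 27:

Initial array: [27, 30, 2, 28, 22, 16, 25]

Pointers start at i = 1, j = 6.
i stops at index 1 (arr[1]=30 > 27), j stops at index 6 (arr[6]=25 <= 27): swap arr[1] and arr[6], array becomes [27, 25, 2, 28, 22, 16, 30]
i stops at index 3 (arr[3]=28 > 27), j stops at index 5 (arr[5]=16 <= 27): swap arr[3] and arr[5], array becomes [27, 25, 2, 16, 22, 28, 30]
i ends at 5, j ends at 4: the pointers have crossed (j < i), so scanning stops.

Swap pivot arr[0] with arr[4] to place pivot at position 4: [22, 25, 2, 16, 27, 28, 30]
Pivot position: 4

After partitioning with pivot 27, the array becomes [22, 25, 2, 16, 27, 28, 30]. The pivot is placed at index 4. All elements to the left of the pivot are <= 27, and all elements to the right are > 27.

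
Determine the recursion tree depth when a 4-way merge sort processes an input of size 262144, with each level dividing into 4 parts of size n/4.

For divide and conquer with division factor 4:

Problem sizes at each level:
Level 0: 262144
Level 1: 65536
Level 2: 16384
Level 3: 4096
Level 4: 1024
Level 5: 256
Level 6: 64
Level 7: 16
Level 8: 4
Level 9: 1

The root is level 0 and the size-1 base case is level 9 (the tree spans levels 0 through 9, i.e. 10 levels counting the root), so the depth is the number of divisions: log_4(262144) = 9

The recursion tree depth is log_4(262144) = 9. At each level, the problem size is divided by 4, so it takes 9 divisions to reduce to a base case of size 1. The algorithm makes 4 recursive calls at each level.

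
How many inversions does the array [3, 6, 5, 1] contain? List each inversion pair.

Finding inversions in [3, 6, 5, 1]:

(0, 3): arr[0]=3 > arr[3]=1
(1, 2): arr[1]=6 > arr[2]=5
(1, 3): arr[1]=6 > arr[3]=1
(2, 3): arr[2]=5 > arr[3]=1

Total inversions: 4

The array has 4 inversion(s): (0,3), (1,2), (1,3), (2,3). Each pair (i,j) satisfies i < j and arr[i] > arr[j].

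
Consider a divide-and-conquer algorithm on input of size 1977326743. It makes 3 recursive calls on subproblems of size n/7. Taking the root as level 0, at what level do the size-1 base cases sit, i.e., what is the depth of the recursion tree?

For divide and conquer with division factor 7:

Problem sizes at each level:
Level 0: 1977326743
Level 1: 282475249
Level 2: 40353607
Level 3: 5764801
Level 4: 823543
Level 5: 117649
Level 6: 16807
Level 7: 2401
Level 8: 343
Level 9: 49
Level 10: 7
Level 11: 1

The root is level 0 and the size-1 base case is level 11 (the tree spans levels 0 through 11, i.e. 12 levels counting the root), so the depth is the number of divisions: log_7(1977326743) = 11

The recursion tree depth is log_7(1977326743) = 11. At each level, the problem size is divided by 7, so it takes 11 divisions to reduce to a base case of size 1. The algorithm makes 3 recursive calls at each level.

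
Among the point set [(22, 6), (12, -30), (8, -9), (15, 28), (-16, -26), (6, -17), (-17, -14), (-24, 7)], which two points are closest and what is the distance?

Computing all pairwise distances among 8 points:

d((22, 6), (12, -30)) = 37.3631
d((22, 6), (8, -9)) = 20.5183
d((22, 6), (15, 28)) = 23.0868
d((22, 6), (-16, -26)) = 49.679
d((22, 6), (6, -17)) = 28.0179
d((22, 6), (-17, -14)) = 43.8292
d((22, 6), (-24, 7)) = 46.0109
d((12, -30), (8, -9)) = 21.3776
d((12, -30), (15, 28)) = 58.0775
d((12, -30), (-16, -26)) = 28.2843
d((12, -30), (6, -17)) = 14.3178
d((12, -30), (-17, -14)) = 33.121
d((12, -30), (-24, 7)) = 51.6236
d((8, -9), (15, 28)) = 37.6563
d((8, -9), (-16, -26)) = 29.4109
d((8, -9), (6, -17)) = 8.2462 <-- minimum
d((8, -9), (-17, -14)) = 25.4951
d((8, -9), (-24, 7)) = 35.7771
d((15, 28), (-16, -26)) = 62.2656
d((15, 28), (6, -17)) = 45.8912
d((15, 28), (-17, -14)) = 52.8015
d((15, 28), (-24, 7)) = 44.2945
d((-16, -26), (6, -17)) = 23.7697
d((-16, -26), (-17, -14)) = 12.0416
d((-16, -26), (-24, 7)) = 33.9559
d((6, -17), (-17, -14)) = 23.1948
d((6, -17), (-24, 7)) = 38.4187
d((-17, -14), (-24, 7)) = 22.1359

Closest pair: (8, -9) and (6, -17) with distance 8.2462

The closest pair is (8, -9) and (6, -17) with Euclidean distance 8.2462. For 8 points, brute-force pairwise comparison is shown above. For large n, the divide-and-conquer algorithm (sort by x, recurse on halves, check the dividing strip) achieves O(n log n).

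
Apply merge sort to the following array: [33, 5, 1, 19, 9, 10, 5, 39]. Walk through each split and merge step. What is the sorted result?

Merge sort trace:

Split: [33, 5, 1, 19, 9, 10, 5, 39] -> [33, 5, 1, 19] and [9, 10, 5, 39]
  Split: [33, 5, 1, 19] -> [33, 5] and [1, 19]
    Split: [33, 5] -> [33] and [5]
    Merge: [33] + [5] -> [5, 33]
    Split: [1, 19] -> [1] and [19]
    Merge: [1] + [19] -> [1, 19]
  Merge: [5, 33] + [1, 19] -> [1, 5, 19, 33]
  Split: [9, 10, 5, 39] -> [9, 10] and [5, 39]
    Split: [9, 10] -> [9] and [10]
    Merge: [9] + [10] -> [9, 10]
    Split: [5, 39] -> [5] and [39]
    Merge: [5] + [39] -> [5, 39]
  Merge: [9, 10] + [5, 39] -> [5, 9, 10, 39]
Merge: [1, 5, 19, 33] + [5, 9, 10, 39] -> [1, 5, 5, 9, 10, 19, 33, 39]

Final sorted array: [1, 5, 5, 9, 10, 19, 33, 39]

The merge sort proceeds by recursively splitting the array and merging sorted halves.
After all merges, the sorted array is [1, 5, 5, 9, 10, 19, 33, 39].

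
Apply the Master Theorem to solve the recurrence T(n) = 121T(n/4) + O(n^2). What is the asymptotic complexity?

Master Theorem for T(n) = 121T(n/4) + O(n^2):

a = 121, b = 4, c = 2
log_b(a) = log_4(121) = 3.4594

Case 1: c = 2 < log_4(121) = 3.4594
T(n) = O(n^(log_4 121))

For T(n) = 121T(n/4) + O(n^2): log_4(121) = 3.4594. This is Case 1 of the Master Theorem (c < log_b(a), work dominated by leaves), giving O(n^(log_4 121)).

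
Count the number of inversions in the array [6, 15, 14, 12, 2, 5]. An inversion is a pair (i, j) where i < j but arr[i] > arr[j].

Finding inversions in [6, 15, 14, 12, 2, 5]:

(0, 4): arr[0]=6 > arr[4]=2
(0, 5): arr[0]=6 > arr[5]=5
(1, 2): arr[1]=15 > arr[2]=14
(1, 3): arr[1]=15 > arr[3]=12
(1, 4): arr[1]=15 > arr[4]=2
(1, 5): arr[1]=15 > arr[5]=5
(2, 3): arr[2]=14 > arr[3]=12
(2, 4): arr[2]=14 > arr[4]=2
(2, 5): arr[2]=14 > arr[5]=5
(3, 4): arr[3]=12 > arr[4]=2
(3, 5): arr[3]=12 > arr[5]=5

Total inversions: 11

The array has 11 inversion(s): (0,4), (0,5), (1,2), (1,3), (1,4), (1,5), (2,3), (2,4), (2,5), (3,4), (3,5). Each pair (i,j) satisfies i < j and arr[i] > arr[j].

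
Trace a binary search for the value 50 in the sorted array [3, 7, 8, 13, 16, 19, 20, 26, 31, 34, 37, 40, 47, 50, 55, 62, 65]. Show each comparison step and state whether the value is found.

Binary search for 50 in [3, 7, 8, 13, 16, 19, 20, 26, 31, 34, 37, 40, 47, 50, 55, 62, 65]:

lo=0, hi=16, mid=8, arr[mid]=31 -> 31 < 50, search right half
lo=9, hi=16, mid=12, arr[mid]=47 -> 47 < 50, search right half
lo=13, hi=16, mid=14, arr[mid]=55 -> 55 > 50, search left half
lo=13, hi=13, mid=13, arr[mid]=50 -> Found target at index 13!

Binary search finds 50 at index 13 after 4 comparisons. The search repeatedly halves the search space by comparing with the middle element.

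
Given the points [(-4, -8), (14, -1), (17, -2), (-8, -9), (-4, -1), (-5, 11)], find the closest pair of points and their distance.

Computing all pairwise distances among 6 points:

d((-4, -8), (14, -1)) = 19.3132
d((-4, -8), (17, -2)) = 21.8403
d((-4, -8), (-8, -9)) = 4.1231
d((-4, -8), (-4, -1)) = 7.0
d((-4, -8), (-5, 11)) = 19.0263
d((14, -1), (17, -2)) = 3.1623 <-- minimum
d((14, -1), (-8, -9)) = 23.4094
d((14, -1), (-4, -1)) = 18.0
d((14, -1), (-5, 11)) = 22.4722
d((17, -2), (-8, -9)) = 25.9615
d((17, -2), (-4, -1)) = 21.0238
d((17, -2), (-5, 11)) = 25.5539
d((-8, -9), (-4, -1)) = 8.9443
d((-8, -9), (-5, 11)) = 20.2237
d((-4, -1), (-5, 11)) = 12.0416

Closest pair: (14, -1) and (17, -2) with distance 3.1623

The closest pair is (14, -1) and (17, -2) with Euclidean distance 3.1623. For 6 points, brute-force pairwise comparison is shown above. For large n, the divide-and-conquer algorithm (sort by x, recurse on halves, check the dividing strip) achieves O(n log n).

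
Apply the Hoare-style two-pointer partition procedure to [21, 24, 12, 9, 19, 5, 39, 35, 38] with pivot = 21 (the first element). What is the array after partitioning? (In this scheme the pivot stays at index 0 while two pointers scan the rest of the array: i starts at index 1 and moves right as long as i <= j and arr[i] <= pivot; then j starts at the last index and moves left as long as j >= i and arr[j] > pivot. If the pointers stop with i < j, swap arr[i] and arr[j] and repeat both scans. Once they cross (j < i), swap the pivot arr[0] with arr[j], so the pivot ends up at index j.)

Hoare-style two-pointer partition with pivot = 21:

Initial array: [21, 24, 12, 9, 19, 5, 39, 35, 38]

Pointers start at i = 1, j = 8.
i stops at index 1 (arr[1]=24 > 21), j stops at index 5 (arr[5]=5 <= 21): swap arr[1] and arr[5], array becomes [21, 5, 12, 9, 19, 24, 39, 35, 38]
i ends at 5, j ends at 4: the pointers have crossed (j < i), so scanning stops.

Swap pivot arr[0] with arr[4] to place pivot at position 4: [19, 5, 12, 9, 21, 24, 39, 35, 38]
Pivot position: 4

After partitioning with pivot 21, the array becomes [19, 5, 12, 9, 21, 24, 39, 35, 38]. The pivot is placed at index 4. All elements to the left of the pivot are <= 21, and all elements to the right are > 21.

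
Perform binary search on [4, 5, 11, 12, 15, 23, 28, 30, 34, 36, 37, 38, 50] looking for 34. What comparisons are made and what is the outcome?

Binary search for 34 in [4, 5, 11, 12, 15, 23, 28, 30, 34, 36, 37, 38, 50]:

lo=0, hi=12, mid=6, arr[mid]=28 -> 28 < 34, search right half
lo=7, hi=12, mid=9, arr[mid]=36 -> 36 > 34, search left half
lo=7, hi=8, mid=7, arr[mid]=30 -> 30 < 34, search right half
lo=8, hi=8, mid=8, arr[mid]=34 -> Found target at index 8!

Binary search finds 34 at index 8 after 4 comparisons. The search repeatedly halves the search space by comparing with the middle element.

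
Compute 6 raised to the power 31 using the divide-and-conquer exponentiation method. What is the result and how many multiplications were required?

Computing 6^31 by squaring (build up from 6^1; each line after the first costs one multiplication):

6^1 = 6
6^2 = (6^1)^2 = 6^2 = 36
6^3 = 6 * 6^2 = 6 * 36 = 216
6^6 = (6^3)^2 = 216^2 = 46656
6^7 = 6 * 6^6 = 6 * 46656 = 279936
6^14 = (6^7)^2 = 279936^2 = 78364164096
6^15 = 6 * 6^14 = 6 * 78364164096 = 470184984576
6^30 = (6^15)^2 = 470184984576^2 = 221073919720733357899776
6^31 = 6 * 6^30 = 6 * 221073919720733357899776 = 1326443518324400147398656

Result: 1326443518324400147398656
Multiplications needed: 8 (8 lines after 6^1)

6^31 = 1326443518324400147398656. Using exponentiation by squaring, this requires 8 multiplications. The key idea: if the exponent is even, square the half-power; if odd, multiply by the base once.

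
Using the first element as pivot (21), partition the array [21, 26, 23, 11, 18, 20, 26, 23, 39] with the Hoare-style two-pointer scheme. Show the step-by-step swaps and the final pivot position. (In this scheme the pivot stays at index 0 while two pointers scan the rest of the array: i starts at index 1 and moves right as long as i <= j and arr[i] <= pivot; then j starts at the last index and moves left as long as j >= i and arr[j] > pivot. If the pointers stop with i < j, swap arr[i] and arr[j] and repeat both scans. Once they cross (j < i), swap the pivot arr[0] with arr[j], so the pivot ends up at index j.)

Hoare-style two-pointer partition with pivot = 21:

Initial array: [21, 26, 23, 11, 18, 20, 26, 23, 39]

Pointers start at i = 1, j = 8.
i stops at index 1 (arr[1]=26 > 21), j stops at index 5 (arr[5]=20 <= 21): swap arr[1] and arr[5], array becomes [21, 20, 23, 11, 18, 26, 26, 23, 39]
i stops at index 2 (arr[2]=23 > 21), j stops at index 4 (arr[4]=18 <= 21): swap arr[2] and arr[4], array becomes [21, 20, 18, 11, 23, 26, 26, 23, 39]
i ends at 4, j ends at 3: the pointers have crossed (j < i), so scanning stops.

Swap pivot arr[0] with arr[3] to place pivot at position 3: [11, 20, 18, 21, 23, 26, 26, 23, 39]
Pivot position: 3

After partitioning with pivot 21, the array becomes [11, 20, 18, 21, 23, 26, 26, 23, 39]. The pivot is placed at index 3. All elements to the left of the pivot are <= 21, and all elements to the right are > 21.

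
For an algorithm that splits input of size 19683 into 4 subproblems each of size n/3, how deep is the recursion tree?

For divide and conquer with division factor 3:

Problem sizes at each level:
Level 0: 19683
Level 1: 6561
Level 2: 2187
Level 3: 729
Level 4: 243
Level 5: 81
Level 6: 27
Level 7: 9
Level 8: 3
Level 9: 1

The root is level 0 and the size-1 base case is level 9 (the tree spans levels 0 through 9, i.e. 10 levels counting the root), so the depth is the number of divisions: log_3(19683) = 9

The recursion tree depth is log_3(19683) = 9. At each level, the problem size is divided by 3, so it takes 9 divisions to reduce to a base case of size 1. The algorithm makes 4 recursive calls at each level.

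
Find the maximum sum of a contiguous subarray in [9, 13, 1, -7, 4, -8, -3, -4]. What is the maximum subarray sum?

Using Kadane's algorithm on [9, 13, 1, -7, 4, -8, -3, -4]:

Scanning through the array:
Position 1 (value 13): max_ending_here = 22, max_so_far = 22
Position 2 (value 1): max_ending_here = 23, max_so_far = 23
Position 3 (value -7): max_ending_here = 16, max_so_far = 23
Position 4 (value 4): max_ending_here = 20, max_so_far = 23
Position 5 (value -8): max_ending_here = 12, max_so_far = 23
Position 6 (value -3): max_ending_here = 9, max_so_far = 23
Position 7 (value -4): max_ending_here = 5, max_so_far = 23

Maximum subarray: [9, 13, 1]
Maximum sum: 23

The maximum subarray is [9, 13, 1] with sum 23. This subarray runs from index 0 to index 2.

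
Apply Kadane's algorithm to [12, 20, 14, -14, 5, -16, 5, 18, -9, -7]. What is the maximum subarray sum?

Using Kadane's algorithm on [12, 20, 14, -14, 5, -16, 5, 18, -9, -7]:

Scanning through the array:
Position 1 (value 20): max_ending_here = 32, max_so_far = 32
Position 2 (value 14): max_ending_here = 46, max_so_far = 46
Position 3 (value -14): max_ending_here = 32, max_so_far = 46
Position 4 (value 5): max_ending_here = 37, max_so_far = 46
Position 5 (value -16): max_ending_here = 21, max_so_far = 46
Position 6 (value 5): max_ending_here = 26, max_so_far = 46
Position 7 (value 18): max_ending_here = 44, max_so_far = 46
Position 8 (value -9): max_ending_here = 35, max_so_far = 46
Position 9 (value -7): max_ending_here = 28, max_so_far = 46

Maximum subarray: [12, 20, 14]
Maximum sum: 46

The maximum subarray is [12, 20, 14] with sum 46. This subarray runs from index 0 to index 2.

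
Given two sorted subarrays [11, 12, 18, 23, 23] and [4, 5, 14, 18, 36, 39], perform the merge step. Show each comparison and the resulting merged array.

Merging process:

Compare 11 vs 4: take 4 from right. Merged: [4]
Compare 11 vs 5: take 5 from right. Merged: [4, 5]
Compare 11 vs 14: take 11 from left. Merged: [4, 5, 11]
Compare 12 vs 14: take 12 from left. Merged: [4, 5, 11, 12]
Compare 18 vs 14: take 14 from right. Merged: [4, 5, 11, 12, 14]
Compare 18 vs 18: take 18 from left. Merged: [4, 5, 11, 12, 14, 18]
Compare 23 vs 18: take 18 from right. Merged: [4, 5, 11, 12, 14, 18, 18]
Compare 23 vs 36: take 23 from left. Merged: [4, 5, 11, 12, 14, 18, 18, 23]
Compare 23 vs 36: take 23 from left. Merged: [4, 5, 11, 12, 14, 18, 18, 23, 23]
Append remaining from right: [36, 39]. Merged: [4, 5, 11, 12, 14, 18, 18, 23, 23, 36, 39]

Final merged array: [4, 5, 11, 12, 14, 18, 18, 23, 23, 36, 39]
Total comparisons: 9

The merged array is [4, 5, 11, 12, 14, 18, 18, 23, 23, 36, 39], requiring 9 comparisons. The merge step runs in O(n) time where n is the total number of elements.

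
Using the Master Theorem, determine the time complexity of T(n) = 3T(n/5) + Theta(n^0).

Master Theorem for T(n) = 3T(n/5) + O(n^0):

a = 3, b = 5, c = 0
log_b(a) = log_5(3) = 0.6826

Case 1: c = 0 < log_5(3) = 0.6826
T(n) = O(n^(log_5 3))

For T(n) = 3T(n/5) + O(n^0): log_5(3) = 0.6826. This is Case 1 of the Master Theorem (c < log_b(a), work dominated by leaves), giving O(n^(log_5 3)).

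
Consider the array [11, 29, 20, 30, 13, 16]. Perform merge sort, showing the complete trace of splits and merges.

Merge sort trace:

Split: [11, 29, 20, 30, 13, 16] -> [11, 29, 20] and [30, 13, 16]
  Split: [11, 29, 20] -> [11] and [29, 20]
    Split: [29, 20] -> [29] and [20]
    Merge: [29] + [20] -> [20, 29]
  Merge: [11] + [20, 29] -> [11, 20, 29]
  Split: [30, 13, 16] -> [30] and [13, 16]
    Split: [13, 16] -> [13] and [16]
    Merge: [13] + [16] -> [13, 16]
  Merge: [30] + [13, 16] -> [13, 16, 30]
Merge: [11, 20, 29] + [13, 16, 30] -> [11, 13, 16, 20, 29, 30]

Final sorted array: [11, 13, 16, 20, 29, 30]

The merge sort proceeds by recursively splitting the array and merging sorted halves.
After all merges, the sorted array is [11, 13, 16, 20, 29, 30].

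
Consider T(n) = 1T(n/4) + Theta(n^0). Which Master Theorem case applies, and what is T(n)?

Master Theorem for T(n) = 1T(n/4) + O(n^0):

a = 1, b = 4, c = 0
log_b(a) = log_4(1) = 0.0000

Case 2: c = 0 = log_4(1) = 0.0000
T(n) = O(n^0 log n) = O(log n)

For T(n) = 1T(n/4) + O(n^0): log_4(1) = 0.0000. This is Case 2 of the Master Theorem (c = log_b(a), equal work at all levels), giving O(log n).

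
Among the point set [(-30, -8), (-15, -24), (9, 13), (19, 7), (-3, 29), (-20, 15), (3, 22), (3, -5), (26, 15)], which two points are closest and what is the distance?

Computing all pairwise distances among 9 points:

d((-30, -8), (-15, -24)) = 21.9317
d((-30, -8), (9, 13)) = 44.2945
d((-30, -8), (19, 7)) = 51.2445
d((-30, -8), (-3, 29)) = 45.8039
d((-30, -8), (-20, 15)) = 25.0799
d((-30, -8), (3, 22)) = 44.5982
d((-30, -8), (3, -5)) = 33.1361
d((-30, -8), (26, 15)) = 60.5392
d((-15, -24), (9, 13)) = 44.1022
d((-15, -24), (19, 7)) = 46.0109
d((-15, -24), (-3, 29)) = 54.3415
d((-15, -24), (-20, 15)) = 39.3192
d((-15, -24), (3, 22)) = 49.3964
d((-15, -24), (3, -5)) = 26.1725
d((-15, -24), (26, 15)) = 56.5862
d((9, 13), (19, 7)) = 11.6619
d((9, 13), (-3, 29)) = 20.0
d((9, 13), (-20, 15)) = 29.0689
d((9, 13), (3, 22)) = 10.8167
d((9, 13), (3, -5)) = 18.9737
d((9, 13), (26, 15)) = 17.1172
d((19, 7), (-3, 29)) = 31.1127
d((19, 7), (-20, 15)) = 39.8121
d((19, 7), (3, 22)) = 21.9317
d((19, 7), (3, -5)) = 20.0
d((19, 7), (26, 15)) = 10.6301
d((-3, 29), (-20, 15)) = 22.0227
d((-3, 29), (3, 22)) = 9.2195 <-- minimum
d((-3, 29), (3, -5)) = 34.5254
d((-3, 29), (26, 15)) = 32.2025
d((-20, 15), (3, 22)) = 24.0416
d((-20, 15), (3, -5)) = 30.4795
d((-20, 15), (26, 15)) = 46.0
d((3, 22), (3, -5)) = 27.0
d((3, 22), (26, 15)) = 24.0416
d((3, -5), (26, 15)) = 30.4795

Closest pair: (-3, 29) and (3, 22) with distance 9.2195

The closest pair is (-3, 29) and (3, 22) with Euclidean distance 9.2195. For 9 points, brute-force pairwise comparison is shown above. For large n, the divide-and-conquer algorithm (sort by x, recurse on halves, check the dividing strip) achieves O(n log n).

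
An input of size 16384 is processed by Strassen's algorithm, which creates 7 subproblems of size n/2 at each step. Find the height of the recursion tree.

For divide and conquer with division factor 2:

Problem sizes at each level:
Level 0: 16384
Level 1: 8192
Level 2: 4096
Level 3: 2048
Level 4: 1024
Level 5: 512
Level 6: 256
Level 7: 128
Level 8: 64
Level 9: 32
Level 10: 16
Level 11: 8
Level 12: 4
Level 13: 2
Level 14: 1

The root is level 0 and the size-1 base case is level 14 (the tree spans levels 0 through 14, i.e. 15 levels counting the root), so the depth is the number of divisions: log_2(16384) = 14

The recursion tree depth is log_2(16384) = 14. At each level, the problem size is divided by 2, so it takes 14 divisions to reduce to a base case of size 1. The algorithm makes 7 recursive calls at each level.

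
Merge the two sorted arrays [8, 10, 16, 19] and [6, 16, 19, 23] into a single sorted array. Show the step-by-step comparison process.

Merging process:

Compare 8 vs 6: take 6 from right. Merged: [6]
Compare 8 vs 16: take 8 from left. Merged: [6, 8]
Compare 10 vs 16: take 10 from left. Merged: [6, 8, 10]
Compare 16 vs 16: take 16 from left. Merged: [6, 8, 10, 16]
Compare 19 vs 16: take 16 from right. Merged: [6, 8, 10, 16, 16]
Compare 19 vs 19: take 19 from left. Merged: [6, 8, 10, 16, 16, 19]
Append remaining from right: [19, 23]. Merged: [6, 8, 10, 16, 16, 19, 19, 23]

Final merged array: [6, 8, 10, 16, 16, 19, 19, 23]
Total comparisons: 6

The merged array is [6, 8, 10, 16, 16, 19, 19, 23], requiring 6 comparisons. The merge step runs in O(n) time where n is the total number of elements.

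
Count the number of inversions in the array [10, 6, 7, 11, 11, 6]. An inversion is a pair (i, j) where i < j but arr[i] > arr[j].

Finding inversions in [10, 6, 7, 11, 11, 6]:

(0, 1): arr[0]=10 > arr[1]=6
(0, 2): arr[0]=10 > arr[2]=7
(0, 5): arr[0]=10 > arr[5]=6
(2, 5): arr[2]=7 > arr[5]=6
(3, 5): arr[3]=11 > arr[5]=6
(4, 5): arr[4]=11 > arr[5]=6

Total inversions: 6

The array has 6 inversion(s): (0,1), (0,2), (0,5), (2,5), (3,5), (4,5). Each pair (i,j) satisfies i < j and arr[i] > arr[j].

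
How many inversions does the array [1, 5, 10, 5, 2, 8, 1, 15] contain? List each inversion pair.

Finding inversions in [1, 5, 10, 5, 2, 8, 1, 15]:

(1, 4): arr[1]=5 > arr[4]=2
(1, 6): arr[1]=5 > arr[6]=1
(2, 3): arr[2]=10 > arr[3]=5
(2, 4): arr[2]=10 > arr[4]=2
(2, 5): arr[2]=10 > arr[5]=8
(2, 6): arr[2]=10 > arr[6]=1
(3, 4): arr[3]=5 > arr[4]=2
(3, 6): arr[3]=5 > arr[6]=1
(4, 6): arr[4]=2 > arr[6]=1
(5, 6): arr[5]=8 > arr[6]=1

Total inversions: 10

The array has 10 inversion(s): (1,4), (1,6), (2,3), (2,4), (2,5), (2,6), (3,4), (3,6), (4,6), (5,6). Each pair (i,j) satisfies i < j and arr[i] > arr[j].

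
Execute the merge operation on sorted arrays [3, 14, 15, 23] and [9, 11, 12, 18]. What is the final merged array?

Merging process:

Compare 3 vs 9: take 3 from left. Merged: [3]
Compare 14 vs 9: take 9 from right. Merged: [3, 9]
Compare 14 vs 11: take 11 from right. Merged: [3, 9, 11]
Compare 14 vs 12: take 12 from right. Merged: [3, 9, 11, 12]
Compare 14 vs 18: take 14 from left. Merged: [3, 9, 11, 12, 14]
Compare 15 vs 18: take 15 from left. Merged: [3, 9, 11, 12, 14, 15]
Compare 23 vs 18: take 18 from right. Merged: [3, 9, 11, 12, 14, 15, 18]
Append remaining from left: [23]. Merged: [3, 9, 11, 12, 14, 15, 18, 23]

Final merged array: [3, 9, 11, 12, 14, 15, 18, 23]
Total comparisons: 7

The merged array is [3, 9, 11, 12, 14, 15, 18, 23], requiring 7 comparisons. The merge step runs in O(n) time where n is the total number of elements.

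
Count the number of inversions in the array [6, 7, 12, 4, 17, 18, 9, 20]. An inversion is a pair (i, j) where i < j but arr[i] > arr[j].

Finding inversions in [6, 7, 12, 4, 17, 18, 9, 20]:

(0, 3): arr[0]=6 > arr[3]=4
(1, 3): arr[1]=7 > arr[3]=4
(2, 3): arr[2]=12 > arr[3]=4
(2, 6): arr[2]=12 > arr[6]=9
(4, 6): arr[4]=17 > arr[6]=9
(5, 6): arr[5]=18 > arr[6]=9

Total inversions: 6

The array has 6 inversion(s): (0,3), (1,3), (2,3), (2,6), (4,6), (5,6). Each pair (i,j) satisfies i < j and arr[i] > arr[j].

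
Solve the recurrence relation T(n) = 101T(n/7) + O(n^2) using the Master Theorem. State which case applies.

Master Theorem for T(n) = 101T(n/7) + O(n^2):

a = 101, b = 7, c = 2
log_b(a) = log_7(101) = 2.3717

Case 1: c = 2 < log_7(101) = 2.3717
T(n) = O(n^(log_7 101))

For T(n) = 101T(n/7) + O(n^2): log_7(101) = 2.3717. This is Case 1 of the Master Theorem (c < log_b(a), work dominated by leaves), giving O(n^(log_7 101)).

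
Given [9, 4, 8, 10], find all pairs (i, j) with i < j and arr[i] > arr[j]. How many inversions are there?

Finding inversions in [9, 4, 8, 10]:

(0, 1): arr[0]=9 > arr[1]=4
(0, 2): arr[0]=9 > arr[2]=8

Total inversions: 2

The array has 2 inversion(s): (0,1), (0,2). Each pair (i,j) satisfies i < j and arr[i] > arr[j].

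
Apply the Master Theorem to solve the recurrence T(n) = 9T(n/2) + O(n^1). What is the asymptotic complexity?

Master Theorem for T(n) = 9T(n/2) + O(n^1):

a = 9, b = 2, c = 1
log_b(a) = log_2(9) = 3.1699

Case 1: c = 1 < log_2(9) = 3.1699
T(n) = O(n^(log_2 9))

For T(n) = 9T(n/2) + O(n^1): log_2(9) = 3.1699. This is Case 1 of the Master Theorem (c < log_b(a), work dominated by leaves), giving O(n^(log_2 9)).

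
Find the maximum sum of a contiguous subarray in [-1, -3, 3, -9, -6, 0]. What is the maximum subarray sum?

Using Kadane's algorithm on [-1, -3, 3, -9, -6, 0]:

Scanning through the array:
Position 1 (value -3): max_ending_here = -3, max_so_far = -1
Position 2 (value 3): max_ending_here = 3, max_so_far = 3
Position 3 (value -9): max_ending_here = -6, max_so_far = 3
Position 4 (value -6): max_ending_here = -6, max_so_far = 3
Position 5 (value 0): max_ending_here = 0, max_so_far = 3

Maximum subarray: [3]
Maximum sum: 3

The maximum subarray is [3] with sum 3. This subarray runs from index 2 to index 2.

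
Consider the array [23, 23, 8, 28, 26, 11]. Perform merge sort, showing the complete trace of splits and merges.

Merge sort trace:

Split: [23, 23, 8, 28, 26, 11] -> [23, 23, 8] and [28, 26, 11]
  Split: [23, 23, 8] -> [23] and [23, 8]
    Split: [23, 8] -> [23] and [8]
    Merge: [23] + [8] -> [8, 23]
  Merge: [23] + [8, 23] -> [8, 23, 23]
  Split: [28, 26, 11] -> [28] and [26, 11]
    Split: [26, 11] -> [26] and [11]
    Merge: [26] + [11] -> [11, 26]
  Merge: [28] + [11, 26] -> [11, 26, 28]
Merge: [8, 23, 23] + [11, 26, 28] -> [8, 11, 23, 23, 26, 28]

Final sorted array: [8, 11, 23, 23, 26, 28]

The merge sort proceeds by recursively splitting the array and merging sorted halves.
After all merges, the sorted array is [8, 11, 23, 23, 26, 28].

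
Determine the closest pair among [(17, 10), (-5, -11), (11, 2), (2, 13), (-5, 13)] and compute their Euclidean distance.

Computing all pairwise distances among 5 points:

d((17, 10), (-5, -11)) = 30.4138
d((17, 10), (11, 2)) = 10.0
d((17, 10), (2, 13)) = 15.2971
d((17, 10), (-5, 13)) = 22.2036
d((-5, -11), (11, 2)) = 20.6155
d((-5, -11), (2, 13)) = 25.0
d((-5, -11), (-5, 13)) = 24.0
d((11, 2), (2, 13)) = 14.2127
d((11, 2), (-5, 13)) = 19.4165
d((2, 13), (-5, 13)) = 7.0 <-- minimum

Closest pair: (2, 13) and (-5, 13) with distance 7.0

The closest pair is (2, 13) and (-5, 13) with Euclidean distance 7.0. For 5 points, brute-force pairwise comparison is shown above. For large n, the divide-and-conquer algorithm (sort by x, recurse on halves, check the dividing strip) achieves O(n log n).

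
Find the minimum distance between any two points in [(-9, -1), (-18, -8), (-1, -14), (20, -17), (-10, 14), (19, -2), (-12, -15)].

Computing all pairwise distances among 7 points:

d((-9, -1), (-18, -8)) = 11.4018
d((-9, -1), (-1, -14)) = 15.2643
d((-9, -1), (20, -17)) = 33.121
d((-9, -1), (-10, 14)) = 15.0333
d((-9, -1), (19, -2)) = 28.0179
d((-9, -1), (-12, -15)) = 14.3178
d((-18, -8), (-1, -14)) = 18.0278
d((-18, -8), (20, -17)) = 39.0512
d((-18, -8), (-10, 14)) = 23.4094
d((-18, -8), (19, -2)) = 37.4833
d((-18, -8), (-12, -15)) = 9.2195 <-- minimum
d((-1, -14), (20, -17)) = 21.2132
d((-1, -14), (-10, 14)) = 29.4109
d((-1, -14), (19, -2)) = 23.3238
d((-1, -14), (-12, -15)) = 11.0454
d((20, -17), (-10, 14)) = 43.1393
d((20, -17), (19, -2)) = 15.0333
d((20, -17), (-12, -15)) = 32.0624
d((-10, 14), (19, -2)) = 33.121
d((-10, 14), (-12, -15)) = 29.0689
d((19, -2), (-12, -15)) = 33.6155

Closest pair: (-18, -8) and (-12, -15) with distance 9.2195

The closest pair is (-18, -8) and (-12, -15) with Euclidean distance 9.2195. For 7 points, brute-force pairwise comparison is shown above. For large n, the divide-and-conquer algorithm (sort by x, recurse on halves, check the dividing strip) achieves O(n log n).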